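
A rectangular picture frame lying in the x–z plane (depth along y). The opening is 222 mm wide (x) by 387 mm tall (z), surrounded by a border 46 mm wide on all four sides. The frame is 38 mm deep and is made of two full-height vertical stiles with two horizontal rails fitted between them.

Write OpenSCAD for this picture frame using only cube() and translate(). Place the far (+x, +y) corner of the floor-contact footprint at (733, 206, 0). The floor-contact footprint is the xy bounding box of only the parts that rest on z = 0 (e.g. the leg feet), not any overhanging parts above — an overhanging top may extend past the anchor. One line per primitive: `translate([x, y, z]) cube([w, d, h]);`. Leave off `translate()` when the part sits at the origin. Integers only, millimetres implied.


translate([419, 168, 0]) cube([46, 38, 479]);
translate([687, 168, 0]) cube([46, 38, 479]);
translate([465, 168, 0]) cube([222, 38, 46]);
translate([465, 168, 433]) cube([222, 38, 46]);


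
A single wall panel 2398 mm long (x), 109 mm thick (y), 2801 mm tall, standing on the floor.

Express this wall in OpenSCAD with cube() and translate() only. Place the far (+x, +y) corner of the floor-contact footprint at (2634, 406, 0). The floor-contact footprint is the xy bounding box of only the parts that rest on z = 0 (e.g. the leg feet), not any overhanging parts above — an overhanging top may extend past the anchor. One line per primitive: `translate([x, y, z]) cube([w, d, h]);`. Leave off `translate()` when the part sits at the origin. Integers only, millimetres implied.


translate([236, 297, 0]) cube([2398, 109, 2801]);


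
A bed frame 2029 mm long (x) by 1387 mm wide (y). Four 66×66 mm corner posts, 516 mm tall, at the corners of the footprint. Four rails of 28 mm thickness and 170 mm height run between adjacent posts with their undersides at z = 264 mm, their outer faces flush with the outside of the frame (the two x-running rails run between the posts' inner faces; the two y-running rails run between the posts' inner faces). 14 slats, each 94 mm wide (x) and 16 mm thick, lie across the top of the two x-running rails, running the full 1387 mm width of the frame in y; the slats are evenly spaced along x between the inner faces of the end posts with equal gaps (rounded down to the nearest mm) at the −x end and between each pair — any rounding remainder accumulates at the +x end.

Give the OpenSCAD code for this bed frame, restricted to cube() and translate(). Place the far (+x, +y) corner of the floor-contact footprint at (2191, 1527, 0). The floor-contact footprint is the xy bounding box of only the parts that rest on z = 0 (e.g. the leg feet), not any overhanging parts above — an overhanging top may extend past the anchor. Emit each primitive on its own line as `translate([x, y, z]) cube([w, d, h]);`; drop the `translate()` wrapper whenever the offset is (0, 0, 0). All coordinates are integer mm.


translate([162, 140, 0]) cube([66, 66, 516]);
translate([162, 1461, 0]) cube([66, 66, 516]);
translate([2125, 140, 0]) cube([66, 66, 516]);
translate([2125, 1461, 0]) cube([66, 66, 516]);
translate([228, 140, 264]) cube([1897, 28, 170]);
translate([228, 1499, 264]) cube([1897, 28, 170]);
translate([162, 206, 264]) cube([28, 1255, 170]);
translate([2163, 206, 264]) cube([28, 1255, 170]);
translate([266, 140, 434]) cube([94, 1387, 16]);
translate([398, 140, 434]) cube([94, 1387, 16]);
translate([530, 140, 434]) cube([94, 1387, 16]);
translate([662, 140, 434]) cube([94, 1387, 16]);
translate([794, 140, 434]) cube([94, 1387, 16]);
translate([926, 140, 434]) cube([94, 1387, 16]);
translate([1058, 140, 434]) cube([94, 1387, 16]);
translate([1190, 140, 434]) cube([94, 1387, 16]);
translate([1322, 140, 434]) cube([94, 1387, 16]);
translate([1454, 140, 434]) cube([94, 1387, 16]);
translate([1586, 140, 434]) cube([94, 1387, 16]);
translate([1718, 140, 434]) cube([94, 1387, 16]);
translate([1850, 140, 434]) cube([94, 1387, 16]);
translate([1982, 140, 434]) cube([94, 1387, 16]);


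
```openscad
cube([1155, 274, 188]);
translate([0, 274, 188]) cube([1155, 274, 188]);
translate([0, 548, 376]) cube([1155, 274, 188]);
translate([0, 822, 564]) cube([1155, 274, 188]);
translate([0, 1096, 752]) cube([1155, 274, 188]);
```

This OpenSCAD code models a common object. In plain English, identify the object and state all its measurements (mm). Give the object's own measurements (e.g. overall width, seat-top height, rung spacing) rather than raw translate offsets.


A straight staircase of 5 solid steps. Each step is 1155 mm wide (x), 274 mm deep (y, the going) and 188 mm tall (the rise). The first step rests on the floor; each subsequent step sits one going further in +y and one rise higher in +z, directly behind and above the previous step with no overlap.


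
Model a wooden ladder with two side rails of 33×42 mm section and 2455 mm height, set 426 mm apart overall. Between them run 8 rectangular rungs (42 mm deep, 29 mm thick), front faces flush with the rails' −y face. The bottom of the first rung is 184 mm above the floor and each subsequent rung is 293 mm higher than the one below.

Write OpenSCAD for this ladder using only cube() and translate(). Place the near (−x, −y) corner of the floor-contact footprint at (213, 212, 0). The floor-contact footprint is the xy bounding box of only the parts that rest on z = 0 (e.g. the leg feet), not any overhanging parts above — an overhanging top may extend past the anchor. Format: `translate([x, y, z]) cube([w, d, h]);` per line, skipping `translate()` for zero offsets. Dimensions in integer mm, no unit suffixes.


translate([213, 212, 0]) cube([33, 42, 2455]);
translate([606, 212, 0]) cube([33, 42, 2455]);
translate([246, 212, 184]) cube([360, 42, 29]);
translate([246, 212, 477]) cube([360, 42, 29]);
translate([246, 212, 770]) cube([360, 42, 29]);
translate([246, 212, 1063]) cube([360, 42, 29]);
translate([246, 212, 1356]) cube([360, 42, 29]);
translate([246, 212, 1649]) cube([360, 42, 29]);
translate([246, 212, 1942]) cube([360, 42, 29]);
translate([246, 212, 2235]) cube([360, 42, 29]);


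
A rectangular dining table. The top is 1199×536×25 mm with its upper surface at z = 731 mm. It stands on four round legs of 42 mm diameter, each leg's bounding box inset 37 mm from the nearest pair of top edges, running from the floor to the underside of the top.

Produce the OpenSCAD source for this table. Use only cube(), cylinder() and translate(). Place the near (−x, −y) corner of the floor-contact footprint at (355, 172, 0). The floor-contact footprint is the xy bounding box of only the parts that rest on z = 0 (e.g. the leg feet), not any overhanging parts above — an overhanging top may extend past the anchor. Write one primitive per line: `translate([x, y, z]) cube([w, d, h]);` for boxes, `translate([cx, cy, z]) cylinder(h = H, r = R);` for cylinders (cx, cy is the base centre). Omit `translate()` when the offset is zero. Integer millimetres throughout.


// leg_h = 731 - 25 = 706
translate([318, 135, 706]) cube([1199, 536, 25]);
translate([376, 193, 0]) cylinder(h = 706, r = 21);
translate([1459, 193, 0]) cylinder(h = 706, r = 21);
translate([376, 613, 0]) cylinder(h = 706, r = 21);
translate([1459, 613, 0]) cylinder(h = 706, r = 21);


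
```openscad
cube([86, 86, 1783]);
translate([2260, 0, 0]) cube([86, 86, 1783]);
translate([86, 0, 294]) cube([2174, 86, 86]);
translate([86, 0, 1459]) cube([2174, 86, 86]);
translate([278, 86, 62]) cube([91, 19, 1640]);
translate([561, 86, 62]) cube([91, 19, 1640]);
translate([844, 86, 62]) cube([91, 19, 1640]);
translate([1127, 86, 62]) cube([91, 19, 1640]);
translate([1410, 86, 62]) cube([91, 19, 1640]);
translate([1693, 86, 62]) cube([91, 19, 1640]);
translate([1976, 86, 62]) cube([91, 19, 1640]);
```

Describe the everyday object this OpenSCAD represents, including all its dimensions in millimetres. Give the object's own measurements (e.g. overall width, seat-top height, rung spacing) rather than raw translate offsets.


A fence section. Two 86×86 mm posts, 1783 mm tall, stand on the floor with a clear span of 2174 mm between their inner faces. Two horizontal rails of 86×86 mm section span the gap between the posts with their undersides at z = 294 mm and z = 1459 mm, flush with the posts' −y face. 7 pickets, each 91 mm wide, 19 mm thick and 1640 mm tall, are fixed to the +y face of the rails with their bottoms at z = 62 mm, spaced across the span with a 192 mm gap after the −x post and between neighbouring pickets, with 193 mm left before the +x post.


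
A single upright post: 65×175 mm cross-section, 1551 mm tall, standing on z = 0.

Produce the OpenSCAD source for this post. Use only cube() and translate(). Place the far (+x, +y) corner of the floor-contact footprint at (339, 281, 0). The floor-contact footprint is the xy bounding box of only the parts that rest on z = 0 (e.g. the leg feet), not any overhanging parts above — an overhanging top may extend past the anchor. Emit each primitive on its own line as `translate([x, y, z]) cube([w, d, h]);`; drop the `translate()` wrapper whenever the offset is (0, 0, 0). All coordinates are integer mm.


translate([274, 106, 0]) cube([65, 175, 1551]);


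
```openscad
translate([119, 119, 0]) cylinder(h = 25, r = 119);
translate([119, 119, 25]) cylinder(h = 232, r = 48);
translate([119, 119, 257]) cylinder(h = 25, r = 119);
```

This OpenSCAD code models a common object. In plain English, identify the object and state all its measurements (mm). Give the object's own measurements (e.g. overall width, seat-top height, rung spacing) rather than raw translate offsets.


A spool: two coaxial disc flanges of radius 119 mm and thickness 25 mm, joined by a core cylinder of radius 48 mm and height 232 mm. The lower flange rests on z = 0 and the three cylinders share a vertical axis.


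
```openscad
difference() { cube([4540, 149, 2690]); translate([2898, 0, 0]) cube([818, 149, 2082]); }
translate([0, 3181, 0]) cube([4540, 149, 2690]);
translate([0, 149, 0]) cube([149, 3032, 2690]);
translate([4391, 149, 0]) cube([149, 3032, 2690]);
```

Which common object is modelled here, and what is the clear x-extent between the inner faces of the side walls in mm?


A single room. The interior width is 4242 mm.

Four walls enclosing a rectangle with a door in the front wall — a room. Outside width 4540 minus two 149 mm walls gives 4242 mm.


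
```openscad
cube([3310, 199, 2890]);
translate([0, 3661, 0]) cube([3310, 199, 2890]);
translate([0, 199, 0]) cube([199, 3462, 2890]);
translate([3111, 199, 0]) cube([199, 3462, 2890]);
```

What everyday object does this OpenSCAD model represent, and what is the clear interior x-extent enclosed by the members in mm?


A house (or room) frame. The interior width is 2912 mm.

Four 2890 mm walls enclosing a rectangle with no floor or roof — a room or house frame. Outside width is 3310 mm and wall thickness is 199 mm, so the interior width is 3310 − 2 × 199 = 2912 mm.


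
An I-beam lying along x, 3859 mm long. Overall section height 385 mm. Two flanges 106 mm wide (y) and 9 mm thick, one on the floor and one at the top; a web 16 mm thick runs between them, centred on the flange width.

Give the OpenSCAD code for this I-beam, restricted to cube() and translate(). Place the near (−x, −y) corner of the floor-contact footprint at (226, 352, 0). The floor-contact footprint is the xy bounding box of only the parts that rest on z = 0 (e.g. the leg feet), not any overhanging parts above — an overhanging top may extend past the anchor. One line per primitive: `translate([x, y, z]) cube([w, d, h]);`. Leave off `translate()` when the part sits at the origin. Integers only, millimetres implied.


translate([226, 352, 0]) cube([3859, 106, 9]);
translate([226, 397, 9]) cube([3859, 16, 367]);
translate([226, 352, 376]) cube([3859, 106, 9]);


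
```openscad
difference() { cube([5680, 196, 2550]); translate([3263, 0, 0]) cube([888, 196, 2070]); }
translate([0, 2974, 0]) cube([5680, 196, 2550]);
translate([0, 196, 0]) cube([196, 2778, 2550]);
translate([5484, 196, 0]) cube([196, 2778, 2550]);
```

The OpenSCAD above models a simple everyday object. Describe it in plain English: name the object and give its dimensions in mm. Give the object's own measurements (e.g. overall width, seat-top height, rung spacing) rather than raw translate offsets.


A single room: four walls, each 2550 mm tall and 196 mm thick, enclosing an outside footprint 5680×3170 mm (x × y), no floor or roof. The front and back walls (−y and +y sides) run the full x-width; the side walls fit between their inner faces. A door opening 888 mm wide and 2070 mm tall is cut through the front wall from the floor up, its −x edge 3263 mm from the wall's −x end.


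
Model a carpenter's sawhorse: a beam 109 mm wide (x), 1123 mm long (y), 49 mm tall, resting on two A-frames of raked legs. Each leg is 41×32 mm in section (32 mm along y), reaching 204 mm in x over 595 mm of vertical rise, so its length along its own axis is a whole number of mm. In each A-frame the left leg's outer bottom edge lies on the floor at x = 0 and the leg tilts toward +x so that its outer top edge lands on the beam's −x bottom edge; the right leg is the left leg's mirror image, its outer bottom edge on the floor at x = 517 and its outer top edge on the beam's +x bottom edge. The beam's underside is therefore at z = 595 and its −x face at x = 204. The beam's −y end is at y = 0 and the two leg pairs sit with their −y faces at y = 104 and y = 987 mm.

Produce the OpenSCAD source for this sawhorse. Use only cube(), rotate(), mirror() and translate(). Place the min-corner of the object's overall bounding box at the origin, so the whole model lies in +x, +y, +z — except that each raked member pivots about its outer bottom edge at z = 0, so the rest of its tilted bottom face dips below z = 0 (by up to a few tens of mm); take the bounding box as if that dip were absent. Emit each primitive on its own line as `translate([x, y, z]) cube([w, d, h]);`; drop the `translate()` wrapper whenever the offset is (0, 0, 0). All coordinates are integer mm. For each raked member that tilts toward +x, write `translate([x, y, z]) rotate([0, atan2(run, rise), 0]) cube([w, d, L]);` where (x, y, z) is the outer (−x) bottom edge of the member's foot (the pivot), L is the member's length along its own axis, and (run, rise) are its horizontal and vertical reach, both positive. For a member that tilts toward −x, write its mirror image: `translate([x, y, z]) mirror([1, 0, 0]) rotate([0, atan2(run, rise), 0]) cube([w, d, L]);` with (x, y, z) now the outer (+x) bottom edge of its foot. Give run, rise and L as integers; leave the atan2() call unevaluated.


// leg length = √(204² + 595²) = 629
// right-leg outer foot x = 2·204 + 109 = 517
// beam min-corner = (204, 0, 595)
translate([204, 0, 595]) cube([109, 1123, 49]);
translate([0, 104, 0]) rotate([0, atan2(204, 595), 0]) cube([41, 32, 629]);
translate([517, 104, 0]) mirror([1, 0, 0]) rotate([0, atan2(204, 595), 0]) cube([41, 32, 629]);
translate([0, 987, 0]) rotate([0, atan2(204, 595), 0]) cube([41, 32, 629]);
translate([517, 987, 0]) mirror([1, 0, 0]) rotate([0, atan2(204, 595), 0]) cube([41, 32, 629]);


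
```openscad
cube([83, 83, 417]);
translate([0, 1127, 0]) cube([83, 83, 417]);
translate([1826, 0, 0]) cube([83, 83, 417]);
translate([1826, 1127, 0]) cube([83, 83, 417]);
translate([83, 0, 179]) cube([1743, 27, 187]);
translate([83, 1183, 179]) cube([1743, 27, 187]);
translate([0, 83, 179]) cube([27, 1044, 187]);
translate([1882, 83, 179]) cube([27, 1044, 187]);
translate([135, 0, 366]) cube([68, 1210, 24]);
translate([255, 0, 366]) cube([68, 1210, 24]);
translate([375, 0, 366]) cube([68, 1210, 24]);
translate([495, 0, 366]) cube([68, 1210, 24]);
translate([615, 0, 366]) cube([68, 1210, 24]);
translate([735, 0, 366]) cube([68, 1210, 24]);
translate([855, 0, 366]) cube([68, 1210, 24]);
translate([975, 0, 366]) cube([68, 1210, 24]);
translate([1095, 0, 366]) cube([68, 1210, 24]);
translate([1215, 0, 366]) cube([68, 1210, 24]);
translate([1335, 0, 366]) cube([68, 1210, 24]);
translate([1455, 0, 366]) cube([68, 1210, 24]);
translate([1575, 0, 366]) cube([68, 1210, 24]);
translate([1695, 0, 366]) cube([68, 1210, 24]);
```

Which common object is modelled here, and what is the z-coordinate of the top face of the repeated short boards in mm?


A bed frame. The slat-top height is 390 mm.

Four posts, four rails, and a row of slats — a bed frame. Slats sit on the rails at z = 179 + 187 = 366; with slat thickness 24, the top is 390 mm.


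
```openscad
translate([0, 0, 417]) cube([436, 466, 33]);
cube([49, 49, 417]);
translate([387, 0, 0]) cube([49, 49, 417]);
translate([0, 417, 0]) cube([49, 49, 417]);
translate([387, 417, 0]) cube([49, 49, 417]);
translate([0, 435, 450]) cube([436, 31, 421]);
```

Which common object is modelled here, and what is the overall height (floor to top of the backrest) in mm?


A chair. The overall height is 871 mm.

A slab on four corner posts with a tall panel at the back — a chair. The seat slab sits at z = 417 with thickness 33, and the 421 mm backrest starts at the seat top, so the overall height is 417 + 33 + 421 = 871 mm.


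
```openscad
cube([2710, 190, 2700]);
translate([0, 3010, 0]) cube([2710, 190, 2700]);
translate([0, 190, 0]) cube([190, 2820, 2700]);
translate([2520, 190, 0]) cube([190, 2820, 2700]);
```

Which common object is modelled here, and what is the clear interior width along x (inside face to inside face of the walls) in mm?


A house (or room) frame. The interior width is 2330 mm.

Four 2700 mm walls enclosing a rectangle with no floor or roof — a room or house frame. Outside width is 2710 mm and wall thickness is 190 mm, so the interior width is 2710 − 2 × 190 = 2330 mm.


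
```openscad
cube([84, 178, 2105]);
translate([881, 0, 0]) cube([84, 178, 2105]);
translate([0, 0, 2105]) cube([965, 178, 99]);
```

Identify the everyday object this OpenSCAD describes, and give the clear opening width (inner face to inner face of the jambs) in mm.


A door frame. The clear opening width is 797 mm.

Two 2105 mm tall posts with a header on top — a door frame. The left jamb is 84 mm wide at x = 0; the right jamb starts at x = 881. The clear opening is 881 − 84 = 797 mm.


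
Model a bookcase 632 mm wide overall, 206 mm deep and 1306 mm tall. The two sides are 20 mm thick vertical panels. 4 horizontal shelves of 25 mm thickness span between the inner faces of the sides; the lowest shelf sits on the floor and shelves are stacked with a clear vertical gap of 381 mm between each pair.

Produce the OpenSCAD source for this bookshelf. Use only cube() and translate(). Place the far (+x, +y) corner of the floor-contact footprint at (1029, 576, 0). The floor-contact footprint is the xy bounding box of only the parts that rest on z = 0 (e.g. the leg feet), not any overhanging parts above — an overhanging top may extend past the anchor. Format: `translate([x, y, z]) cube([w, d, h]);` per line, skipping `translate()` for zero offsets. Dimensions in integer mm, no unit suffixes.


translate([397, 370, 0]) cube([20, 206, 1306]);
translate([1009, 370, 0]) cube([20, 206, 1306]);
translate([417, 370, 0]) cube([592, 206, 25]);
translate([417, 370, 406]) cube([592, 206, 25]);
translate([417, 370, 812]) cube([592, 206, 25]);
translate([417, 370, 1218]) cube([592, 206, 25]);


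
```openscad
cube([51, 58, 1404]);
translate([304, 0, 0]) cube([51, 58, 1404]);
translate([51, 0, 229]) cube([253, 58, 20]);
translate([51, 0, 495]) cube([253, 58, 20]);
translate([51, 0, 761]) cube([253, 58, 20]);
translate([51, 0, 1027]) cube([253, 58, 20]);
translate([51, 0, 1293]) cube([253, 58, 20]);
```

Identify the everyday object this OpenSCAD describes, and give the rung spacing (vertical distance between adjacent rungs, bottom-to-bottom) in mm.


A ladder. The rung spacing is 266 mm.

Two tall 51×58 posts with 5 short bars between them — a ladder. Adjacent rungs sit at z = 229 and z = 495, so the spacing is 495 − 229 = 266 mm.


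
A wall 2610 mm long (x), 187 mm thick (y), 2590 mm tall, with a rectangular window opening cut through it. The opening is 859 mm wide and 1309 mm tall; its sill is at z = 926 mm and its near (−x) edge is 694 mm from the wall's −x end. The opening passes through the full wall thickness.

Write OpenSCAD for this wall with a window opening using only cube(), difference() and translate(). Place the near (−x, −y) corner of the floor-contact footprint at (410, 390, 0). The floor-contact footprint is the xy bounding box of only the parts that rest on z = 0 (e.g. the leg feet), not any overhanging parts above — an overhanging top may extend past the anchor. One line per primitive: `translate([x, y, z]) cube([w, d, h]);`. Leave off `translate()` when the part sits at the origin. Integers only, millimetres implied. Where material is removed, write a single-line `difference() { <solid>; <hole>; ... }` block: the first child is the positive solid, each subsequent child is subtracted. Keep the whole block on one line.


difference() { translate([410, 390, 0]) cube([2610, 187, 2590]); translate([1104, 390, 926]) cube([859, 187, 1309]); }


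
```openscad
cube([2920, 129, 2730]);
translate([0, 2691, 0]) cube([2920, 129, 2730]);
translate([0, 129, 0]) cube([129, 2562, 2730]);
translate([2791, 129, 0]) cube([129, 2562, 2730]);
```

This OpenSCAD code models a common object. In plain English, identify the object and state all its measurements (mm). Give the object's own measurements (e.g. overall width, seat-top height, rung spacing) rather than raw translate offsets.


The wall frame of a small rectangular building: four walls, each 2730 mm tall and 129 mm thick, enclosing a footprint 2920 mm (x) by 2820 mm (y) outside-to-outside, with no floor or roof. The front and back walls (the −y and +y sides) span the full width; the two side walls fit between them.


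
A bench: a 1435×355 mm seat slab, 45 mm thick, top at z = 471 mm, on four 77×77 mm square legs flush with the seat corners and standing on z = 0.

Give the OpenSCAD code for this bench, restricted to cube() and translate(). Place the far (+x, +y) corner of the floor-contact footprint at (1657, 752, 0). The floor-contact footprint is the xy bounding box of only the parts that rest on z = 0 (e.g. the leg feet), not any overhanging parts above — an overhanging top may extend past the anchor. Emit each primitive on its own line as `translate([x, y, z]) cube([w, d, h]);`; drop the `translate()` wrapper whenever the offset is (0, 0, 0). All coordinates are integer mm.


translate([222, 397, 426]) cube([1435, 355, 45]);
translate([222, 397, 0]) cube([77, 77, 426]);
translate([222, 675, 0]) cube([77, 77, 426]);
translate([1580, 397, 0]) cube([77, 77, 426]);
translate([1580, 675, 0]) cube([77, 77, 426]);


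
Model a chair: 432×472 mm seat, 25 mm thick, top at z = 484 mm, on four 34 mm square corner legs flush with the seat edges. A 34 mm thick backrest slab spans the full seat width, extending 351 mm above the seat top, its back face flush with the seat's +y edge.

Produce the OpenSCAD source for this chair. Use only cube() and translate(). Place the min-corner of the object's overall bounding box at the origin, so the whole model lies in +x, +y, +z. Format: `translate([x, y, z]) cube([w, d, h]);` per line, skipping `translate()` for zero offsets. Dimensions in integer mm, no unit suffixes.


translate([0, 0, 459]) cube([432, 472, 25]);
cube([34, 34, 459]);
translate([398, 0, 0]) cube([34, 34, 459]);
translate([0, 438, 0]) cube([34, 34, 459]);
translate([398, 438, 0]) cube([34, 34, 459]);
translate([0, 438, 484]) cube([432, 34, 351]);


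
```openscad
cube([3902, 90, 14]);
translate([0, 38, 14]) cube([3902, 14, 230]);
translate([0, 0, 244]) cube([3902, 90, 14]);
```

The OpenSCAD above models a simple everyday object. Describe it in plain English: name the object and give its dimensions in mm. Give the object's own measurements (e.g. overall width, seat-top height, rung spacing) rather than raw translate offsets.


An I-beam lying along x, 3902 mm long. Overall section height 258 mm. Two flanges 90 mm wide (y) and 14 mm thick, one on the floor and one at the top; a web 14 mm thick runs between them, centred on the flange width.


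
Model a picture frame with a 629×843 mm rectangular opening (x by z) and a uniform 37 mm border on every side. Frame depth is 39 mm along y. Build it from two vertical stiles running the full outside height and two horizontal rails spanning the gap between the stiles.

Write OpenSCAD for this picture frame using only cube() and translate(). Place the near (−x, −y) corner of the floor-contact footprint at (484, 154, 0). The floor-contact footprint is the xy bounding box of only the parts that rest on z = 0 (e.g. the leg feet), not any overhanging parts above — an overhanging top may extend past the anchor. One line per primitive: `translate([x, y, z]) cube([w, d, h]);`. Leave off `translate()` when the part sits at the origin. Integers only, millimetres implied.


translate([484, 154, 0]) cube([37, 39, 917]);
translate([1150, 154, 0]) cube([37, 39, 917]);
translate([521, 154, 0]) cube([629, 39, 37]);
translate([521, 154, 880]) cube([629, 39, 37]);


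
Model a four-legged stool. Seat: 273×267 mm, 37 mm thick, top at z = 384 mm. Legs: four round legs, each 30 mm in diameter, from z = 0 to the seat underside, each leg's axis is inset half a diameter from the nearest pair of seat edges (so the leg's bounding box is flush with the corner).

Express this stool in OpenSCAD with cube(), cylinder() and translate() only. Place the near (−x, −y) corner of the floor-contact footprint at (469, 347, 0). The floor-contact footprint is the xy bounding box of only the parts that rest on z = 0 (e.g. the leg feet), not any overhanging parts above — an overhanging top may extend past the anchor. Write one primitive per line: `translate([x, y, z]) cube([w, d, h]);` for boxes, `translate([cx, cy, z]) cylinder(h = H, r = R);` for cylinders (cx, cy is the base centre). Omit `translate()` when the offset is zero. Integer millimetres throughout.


translate([469, 347, 347]) cube([273, 267, 37]);
translate([484, 362, 0]) cylinder(h = 347, r = 15);
translate([727, 362, 0]) cylinder(h = 347, r = 15);
translate([484, 599, 0]) cylinder(h = 347, r = 15);
translate([727, 599, 0]) cylinder(h = 347, r = 15);


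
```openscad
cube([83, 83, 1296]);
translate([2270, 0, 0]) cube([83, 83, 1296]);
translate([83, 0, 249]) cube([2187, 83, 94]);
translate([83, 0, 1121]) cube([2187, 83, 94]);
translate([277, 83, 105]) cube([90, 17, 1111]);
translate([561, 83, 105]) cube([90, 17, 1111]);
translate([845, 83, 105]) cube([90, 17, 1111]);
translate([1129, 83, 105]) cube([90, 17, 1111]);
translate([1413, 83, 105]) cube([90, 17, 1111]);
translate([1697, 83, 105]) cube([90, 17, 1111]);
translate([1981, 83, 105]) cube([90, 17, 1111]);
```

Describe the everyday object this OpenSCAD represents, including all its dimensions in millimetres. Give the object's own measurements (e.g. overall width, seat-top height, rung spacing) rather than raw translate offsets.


A fence section. Two 83×83 mm posts, 1296 mm tall, stand on the floor with a clear span of 2187 mm between their inner faces. Two horizontal rails of 83×94 mm section span the gap between the posts with their undersides at z = 249 mm and z = 1121 mm, flush with the posts' −y face. 7 pickets, each 90 mm wide, 17 mm thick and 1111 mm tall, are fixed to the +y face of the rails with their bottoms at z = 105 mm, spaced across the span with a 194 mm gap after the −x post and between neighbouring pickets, with 199 mm left before the +x post.


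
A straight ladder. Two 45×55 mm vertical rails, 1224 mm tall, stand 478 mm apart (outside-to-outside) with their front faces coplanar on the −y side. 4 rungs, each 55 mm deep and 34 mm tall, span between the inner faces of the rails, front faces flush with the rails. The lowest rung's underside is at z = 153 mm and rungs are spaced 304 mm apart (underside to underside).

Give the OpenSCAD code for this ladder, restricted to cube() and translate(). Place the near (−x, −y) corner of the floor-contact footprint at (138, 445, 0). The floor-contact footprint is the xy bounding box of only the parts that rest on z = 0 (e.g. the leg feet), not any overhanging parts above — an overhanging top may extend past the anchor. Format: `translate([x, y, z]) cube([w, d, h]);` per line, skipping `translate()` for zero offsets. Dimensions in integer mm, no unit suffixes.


translate([138, 445, 0]) cube([45, 55, 1224]);
translate([571, 445, 0]) cube([45, 55, 1224]);
translate([183, 445, 153]) cube([388, 55, 34]);
translate([183, 445, 457]) cube([388, 55, 34]);
translate([183, 445, 761]) cube([388, 55, 34]);
translate([183, 445, 1065]) cube([388, 55, 34]);


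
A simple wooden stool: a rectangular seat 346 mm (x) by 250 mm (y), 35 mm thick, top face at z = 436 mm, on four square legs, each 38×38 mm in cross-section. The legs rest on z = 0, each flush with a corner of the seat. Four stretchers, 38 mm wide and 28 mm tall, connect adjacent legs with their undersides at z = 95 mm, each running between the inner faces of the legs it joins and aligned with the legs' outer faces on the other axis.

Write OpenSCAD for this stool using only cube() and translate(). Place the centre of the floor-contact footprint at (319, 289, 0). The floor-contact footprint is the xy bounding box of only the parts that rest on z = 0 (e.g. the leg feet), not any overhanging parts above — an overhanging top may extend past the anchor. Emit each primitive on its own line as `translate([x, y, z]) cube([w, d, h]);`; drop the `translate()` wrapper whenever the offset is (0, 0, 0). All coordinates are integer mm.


// leg_h = 436 - 35 = 401
// stretcher span = 346 - 2*38 = 270
translate([146, 164, 401]) cube([346, 250, 35]);
translate([146, 164, 0]) cube([38, 38, 401]);
translate([454, 164, 0]) cube([38, 38, 401]);
translate([146, 376, 0]) cube([38, 38, 401]);
translate([454, 376, 0]) cube([38, 38, 401]);
translate([184, 164, 95]) cube([270, 38, 28]);
translate([184, 376, 95]) cube([270, 38, 28]);
translate([146, 202, 95]) cube([38, 174, 28]);
translate([454, 202, 95]) cube([38, 174, 28]);


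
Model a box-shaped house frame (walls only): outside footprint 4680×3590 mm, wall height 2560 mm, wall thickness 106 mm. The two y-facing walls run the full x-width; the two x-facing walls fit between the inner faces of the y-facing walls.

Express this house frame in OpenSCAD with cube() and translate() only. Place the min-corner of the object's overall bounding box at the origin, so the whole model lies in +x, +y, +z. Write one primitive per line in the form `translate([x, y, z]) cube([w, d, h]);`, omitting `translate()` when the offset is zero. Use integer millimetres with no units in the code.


cube([4680, 106, 2560]);
translate([0, 3484, 0]) cube([4680, 106, 2560]);
translate([0, 106, 0]) cube([106, 3378, 2560]);
translate([4574, 106, 0]) cube([106, 3378, 2560]);


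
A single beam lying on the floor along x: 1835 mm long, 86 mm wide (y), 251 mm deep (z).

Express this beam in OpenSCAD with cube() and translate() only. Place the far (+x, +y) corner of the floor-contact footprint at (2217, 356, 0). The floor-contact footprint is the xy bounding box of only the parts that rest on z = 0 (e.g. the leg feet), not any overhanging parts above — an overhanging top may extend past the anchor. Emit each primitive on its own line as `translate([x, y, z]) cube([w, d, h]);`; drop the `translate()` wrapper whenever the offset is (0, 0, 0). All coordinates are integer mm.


translate([382, 270, 0]) cube([1835, 86, 251]);


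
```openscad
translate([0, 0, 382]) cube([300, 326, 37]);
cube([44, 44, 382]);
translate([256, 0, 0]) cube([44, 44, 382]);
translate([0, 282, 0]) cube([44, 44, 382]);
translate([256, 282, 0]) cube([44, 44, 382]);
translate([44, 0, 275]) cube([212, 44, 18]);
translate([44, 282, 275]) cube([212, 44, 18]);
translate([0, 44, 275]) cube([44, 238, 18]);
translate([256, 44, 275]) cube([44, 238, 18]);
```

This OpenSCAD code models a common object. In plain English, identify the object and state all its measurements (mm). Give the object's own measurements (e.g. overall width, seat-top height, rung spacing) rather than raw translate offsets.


A four-legged stool. The seat is a 300×326×37 mm slab whose top surface is at z = 419 mm; four square legs, each 44×44 mm in cross-section, run from the floor (z = 0) to the underside of the seat, each flush with a corner of the seat. Four stretchers, 44 mm wide and 18 mm tall, connect adjacent legs with their undersides at z = 275 mm, each running between the inner faces of the legs it joins and aligned with the legs' outer faces on the other axis.


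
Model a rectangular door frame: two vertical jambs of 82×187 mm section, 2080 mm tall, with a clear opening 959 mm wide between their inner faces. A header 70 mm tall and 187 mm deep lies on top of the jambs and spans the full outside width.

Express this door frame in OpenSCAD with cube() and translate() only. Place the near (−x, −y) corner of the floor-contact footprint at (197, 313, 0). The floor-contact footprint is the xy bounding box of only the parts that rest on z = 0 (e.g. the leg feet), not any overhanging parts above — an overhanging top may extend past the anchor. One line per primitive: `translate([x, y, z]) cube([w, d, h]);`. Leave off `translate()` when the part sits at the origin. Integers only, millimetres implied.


translate([197, 313, 0]) cube([82, 187, 2080]);
translate([1238, 313, 0]) cube([82, 187, 2080]);
translate([197, 313, 2080]) cube([1123, 187, 70]);


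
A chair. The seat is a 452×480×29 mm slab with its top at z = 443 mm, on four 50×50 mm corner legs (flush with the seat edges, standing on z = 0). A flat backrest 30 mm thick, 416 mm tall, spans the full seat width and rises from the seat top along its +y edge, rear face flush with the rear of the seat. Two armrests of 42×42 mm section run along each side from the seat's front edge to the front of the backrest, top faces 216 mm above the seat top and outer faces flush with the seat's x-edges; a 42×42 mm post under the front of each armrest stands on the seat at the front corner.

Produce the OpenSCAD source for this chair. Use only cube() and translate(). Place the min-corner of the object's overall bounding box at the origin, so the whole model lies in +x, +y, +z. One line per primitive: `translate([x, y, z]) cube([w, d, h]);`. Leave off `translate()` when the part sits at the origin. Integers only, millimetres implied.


translate([0, 0, 414]) cube([452, 480, 29]);
cube([50, 50, 414]);
translate([402, 0, 0]) cube([50, 50, 414]);
translate([0, 430, 0]) cube([50, 50, 414]);
translate([402, 430, 0]) cube([50, 50, 414]);
translate([0, 450, 443]) cube([452, 30, 416]);
translate([0, 0, 617]) cube([42, 450, 42]);
translate([410, 0, 617]) cube([42, 450, 42]);
translate([0, 0, 443]) cube([42, 42, 174]);
translate([410, 0, 443]) cube([42, 42, 174]);


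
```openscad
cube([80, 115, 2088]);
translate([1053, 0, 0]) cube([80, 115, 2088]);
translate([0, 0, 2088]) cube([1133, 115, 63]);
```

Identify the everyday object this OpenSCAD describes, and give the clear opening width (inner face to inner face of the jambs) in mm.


A door frame. The clear opening width is 973 mm.

Two 2088 mm tall posts with a header on top — a door frame. The left jamb is 80 mm wide at x = 0; the right jamb starts at x = 1053. The clear opening is 1053 − 80 = 973 mm.


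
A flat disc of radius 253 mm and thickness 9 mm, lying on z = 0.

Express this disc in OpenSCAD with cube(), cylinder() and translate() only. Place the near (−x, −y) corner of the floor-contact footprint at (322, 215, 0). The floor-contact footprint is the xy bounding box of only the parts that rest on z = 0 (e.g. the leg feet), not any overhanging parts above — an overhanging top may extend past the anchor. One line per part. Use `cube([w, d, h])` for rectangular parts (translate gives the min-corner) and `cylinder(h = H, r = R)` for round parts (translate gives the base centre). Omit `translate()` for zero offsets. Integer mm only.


translate([575, 468, 0]) cylinder(h = 9, r = 253);


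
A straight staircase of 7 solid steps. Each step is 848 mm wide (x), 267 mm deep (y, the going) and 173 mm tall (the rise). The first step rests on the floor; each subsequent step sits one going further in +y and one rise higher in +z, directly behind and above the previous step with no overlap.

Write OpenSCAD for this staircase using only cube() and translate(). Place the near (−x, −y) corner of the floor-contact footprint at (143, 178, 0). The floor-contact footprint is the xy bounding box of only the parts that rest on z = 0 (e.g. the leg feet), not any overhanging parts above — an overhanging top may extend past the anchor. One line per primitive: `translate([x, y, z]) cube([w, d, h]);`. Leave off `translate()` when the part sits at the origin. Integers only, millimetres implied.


translate([143, 178, 0]) cube([848, 267, 173]);
translate([143, 445, 173]) cube([848, 267, 173]);
translate([143, 712, 346]) cube([848, 267, 173]);
translate([143, 979, 519]) cube([848, 267, 173]);
translate([143, 1246, 692]) cube([848, 267, 173]);
translate([143, 1513, 865]) cube([848, 267, 173]);
translate([143, 1780, 1038]) cube([848, 267, 173]);


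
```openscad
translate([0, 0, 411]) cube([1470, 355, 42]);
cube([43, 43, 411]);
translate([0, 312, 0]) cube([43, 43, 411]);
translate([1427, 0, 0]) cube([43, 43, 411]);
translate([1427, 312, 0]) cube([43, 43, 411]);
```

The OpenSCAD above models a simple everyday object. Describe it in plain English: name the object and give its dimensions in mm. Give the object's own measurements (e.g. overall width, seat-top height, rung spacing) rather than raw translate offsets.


A long wooden bench with a 1470 mm (x) × 355 mm (y) seat, 42 mm thick, its top surface 453 mm above the floor. Four 43 mm square legs at the seat corners, flush with the edges, run from z = 0 to the seat underside.


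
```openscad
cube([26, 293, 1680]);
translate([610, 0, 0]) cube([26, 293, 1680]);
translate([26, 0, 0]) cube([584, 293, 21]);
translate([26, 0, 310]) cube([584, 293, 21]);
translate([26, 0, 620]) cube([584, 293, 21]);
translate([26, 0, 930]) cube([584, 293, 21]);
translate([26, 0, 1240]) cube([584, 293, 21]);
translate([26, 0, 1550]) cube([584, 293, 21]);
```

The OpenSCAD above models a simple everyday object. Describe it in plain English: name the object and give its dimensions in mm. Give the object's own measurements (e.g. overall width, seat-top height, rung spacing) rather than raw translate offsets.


An open bookshelf. Two side panels, each 26 mm thick, 293 mm deep and 1680 mm tall, stand 636 mm apart (outside-to-outside). Between them sit 6 shelves, each 21 mm thick and 293 mm deep, spanning the full gap between the sides. The bottom shelf rests on the floor (its underside at z = 0) and the clear gap between one shelf's top and the next shelf's underside is 289 mm.


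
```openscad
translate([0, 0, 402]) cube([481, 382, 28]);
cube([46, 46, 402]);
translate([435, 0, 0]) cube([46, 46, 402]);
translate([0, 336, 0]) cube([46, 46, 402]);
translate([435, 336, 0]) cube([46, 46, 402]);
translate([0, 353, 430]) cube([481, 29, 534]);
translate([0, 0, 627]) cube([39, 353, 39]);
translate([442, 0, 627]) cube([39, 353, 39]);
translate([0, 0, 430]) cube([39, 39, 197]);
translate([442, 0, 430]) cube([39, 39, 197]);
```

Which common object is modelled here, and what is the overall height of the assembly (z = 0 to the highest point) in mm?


A chair. The overall height is 964 mm.

A slab on four corner posts with a tall panel at the back — a chair. The seat slab sits at z = 402 with thickness 28, and the 534 mm backrest starts at the seat top, so the overall height is 402 + 28 + 534 = 964 mm.


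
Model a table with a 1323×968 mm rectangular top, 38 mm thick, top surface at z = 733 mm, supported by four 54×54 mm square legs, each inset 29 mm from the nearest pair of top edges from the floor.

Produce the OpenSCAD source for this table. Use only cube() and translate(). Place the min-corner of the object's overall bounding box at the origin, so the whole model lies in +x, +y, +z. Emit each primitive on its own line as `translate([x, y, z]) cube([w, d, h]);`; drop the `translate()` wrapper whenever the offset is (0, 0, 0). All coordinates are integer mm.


translate([0, 0, 695]) cube([1323, 968, 38]);
translate([29, 29, 0]) cube([54, 54, 695]);
translate([1240, 29, 0]) cube([54, 54, 695]);
translate([29, 885, 0]) cube([54, 54, 695]);
translate([1240, 885, 0]) cube([54, 54, 695]);
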